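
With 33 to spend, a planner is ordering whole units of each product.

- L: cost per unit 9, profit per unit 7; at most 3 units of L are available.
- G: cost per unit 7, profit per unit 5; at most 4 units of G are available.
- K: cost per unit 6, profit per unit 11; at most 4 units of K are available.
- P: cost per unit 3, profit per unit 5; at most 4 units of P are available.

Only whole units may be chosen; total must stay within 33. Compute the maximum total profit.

4×K and 2×P: cost 30 ≤ 33, profit 4·11 + 2·5 = 54.
4×K and 3×P: cost 33 ≤ 33, profit 4·11 + 3·5 = 59.
Best is 59.

59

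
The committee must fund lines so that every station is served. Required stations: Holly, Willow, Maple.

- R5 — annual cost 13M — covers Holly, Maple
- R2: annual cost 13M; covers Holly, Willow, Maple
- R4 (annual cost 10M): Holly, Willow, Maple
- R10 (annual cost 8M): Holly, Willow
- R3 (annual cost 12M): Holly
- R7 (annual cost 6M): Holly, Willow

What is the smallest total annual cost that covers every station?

10

The greedy cost-per-new-station heuristic would pick R7 and R4 for 16, but a cheaper cover exists.
R4 alone covers Holly, Willow, Maple — every station.
Total annual cost: 10.
No cover costs less than 10.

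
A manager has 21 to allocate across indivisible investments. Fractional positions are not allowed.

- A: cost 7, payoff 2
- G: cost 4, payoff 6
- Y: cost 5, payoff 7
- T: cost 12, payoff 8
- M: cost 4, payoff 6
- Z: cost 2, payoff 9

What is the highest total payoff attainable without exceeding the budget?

28

Allowing fractional choices, the relaxed optimum would be about 32.0, but investments are indivisible.
A + G + Y + Z: cost 7 + 4 + 5 + 2 = 18 ≤ 21, payoff 2 + 6 + 7 + 9 = 24.
G + Y + M + Z: cost 4 + 5 + 4 + 2 = 15 ≤ 21, payoff 6 + 7 + 6 + 9 = 28.
A + Y + M + Z: cost 7 + 5 + 4 + 2 = 18 ≤ 21, payoff 2 + 7 + 6 + 9 = 24.
Best is G, Y, M, and Z with total payoff 28.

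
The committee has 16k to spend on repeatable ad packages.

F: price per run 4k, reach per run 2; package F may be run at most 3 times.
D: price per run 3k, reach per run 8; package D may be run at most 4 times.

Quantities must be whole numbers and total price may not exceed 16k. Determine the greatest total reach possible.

1×F and 4×D: price 16 ≤ 16, reach 1·2 + 4·8 = 34.
4×D: price 12 ≤ 16, reach 4·8 = 32.
Best is 34.

34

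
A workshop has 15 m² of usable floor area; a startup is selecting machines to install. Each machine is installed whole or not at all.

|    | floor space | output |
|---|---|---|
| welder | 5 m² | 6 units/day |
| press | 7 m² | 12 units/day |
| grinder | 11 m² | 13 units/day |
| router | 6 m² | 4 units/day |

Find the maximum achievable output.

18

press + router: floor space 7 + 6 = 13 ≤ 15, output 12 + 4 = 16.
welder + press: floor space 5 + 7 = 12 ≤ 15, output 6 + 12 = 18.
grinder: floor space 11 ≤ 15, output 13.
Best is welder and press with total output 18.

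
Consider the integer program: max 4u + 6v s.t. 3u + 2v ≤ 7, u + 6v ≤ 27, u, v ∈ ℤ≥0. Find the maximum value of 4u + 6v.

Relaxing integrality, the LP optimum is 21.00 at (u,v) = (0, 3.5), which is not an integer point.
(u,v)=(0,3): 3·0+2·3=6≤7, 1·0+6·3=18≤27, objective 18.
(u,v)=(1,2): 3·1+2·2=7≤7, 1·1+6·2=13≤27, objective 16.
(u,v)=(0,2): 3·0+2·2=4≤7, 1·0+6·2=12≤27, objective 12.
The best lattice point is (0,3), giving 18.

18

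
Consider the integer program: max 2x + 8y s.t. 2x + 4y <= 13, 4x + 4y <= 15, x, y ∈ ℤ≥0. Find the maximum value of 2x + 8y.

(x,y)=(0,3): 2·0+4·3=12≤13, 4·0+4·3=12≤15, objective 24.
(x,y)=(1,2): 2·1+4·2=10≤13, 4·1+4·2=12≤15, objective 18.
(x,y)=(0,2): 2·0+4·2=8≤13, 4·0+4·2=8≤15, objective 16.
The best lattice point is (0,3), giving 24.

24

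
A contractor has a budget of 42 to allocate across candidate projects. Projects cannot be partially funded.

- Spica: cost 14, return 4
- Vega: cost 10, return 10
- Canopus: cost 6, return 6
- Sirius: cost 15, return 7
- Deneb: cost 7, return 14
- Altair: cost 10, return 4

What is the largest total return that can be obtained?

Treat it as a binary knapsack problem.
Allowing fractional choices, the relaxed optimum would be about 38.6, but projects are indivisible.
Vega + Canopus + Deneb + Altair: cost 10 + 6 + 7 + 10 = 33 ≤ 42, return 10 + 6 + 14 + 4 = 34.
Vega + Canopus + Sirius + Deneb: cost 10 + 6 + 15 + 7 = 38 ≤ 42, return 10 + 6 + 7 + 14 = 37.
Vega + Sirius + Deneb + Altair: cost 10 + 15 + 7 + 10 = 42 ≤ 42, return 10 + 7 + 14 + 4 = 35.
Best is Vega, Canopus, Sirius, and Deneb with total return 37.

37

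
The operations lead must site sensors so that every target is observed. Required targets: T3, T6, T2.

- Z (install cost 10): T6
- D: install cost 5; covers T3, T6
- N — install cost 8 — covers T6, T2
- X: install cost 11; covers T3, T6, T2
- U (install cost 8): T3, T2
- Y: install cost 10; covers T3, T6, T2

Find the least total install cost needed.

10

The greedy cost-per-new-target heuristic would pick D and N for 13, but a cheaper cover exists.
Y alone covers T3, T6, T2 — every target.
Total install cost: 10.
No cover costs less than 10.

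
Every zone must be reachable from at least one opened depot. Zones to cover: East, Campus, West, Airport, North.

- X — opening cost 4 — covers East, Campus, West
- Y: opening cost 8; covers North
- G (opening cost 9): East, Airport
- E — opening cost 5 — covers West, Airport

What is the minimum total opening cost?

17

This is an integer covering problem.
Choose X, Y, and E: together they cover East, Campus, West, Airport, North — every zone.
Total opening cost: 4 + 8 + 5 = 17.
No cover costs less than 17.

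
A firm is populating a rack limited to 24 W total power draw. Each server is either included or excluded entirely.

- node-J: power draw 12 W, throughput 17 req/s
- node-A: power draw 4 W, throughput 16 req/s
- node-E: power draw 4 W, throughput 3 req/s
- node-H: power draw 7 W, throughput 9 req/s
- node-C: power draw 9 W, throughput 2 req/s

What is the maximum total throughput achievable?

42

Take node-J, node-A, and node-H: power draw 12 + 4 + 7 = 23 ≤ 24, throughput 17 + 16 + 9 = 42.
No other feasible combination does better.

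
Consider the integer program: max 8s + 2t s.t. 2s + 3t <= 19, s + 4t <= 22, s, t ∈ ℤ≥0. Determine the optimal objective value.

(s,t)=(9,0): 2·9+3·0=18≤19, 1·9+4·0=9≤22, objective 72.
(s,t)=(8,1): 2·8+3·1=19≤19, 1·8+4·1=12≤22, objective 66.
(s,t)=(8,0): 2·8+3·0=16≤19, 1·8+4·0=8≤22, objective 64.
No feasible integer point exceeds 72.

72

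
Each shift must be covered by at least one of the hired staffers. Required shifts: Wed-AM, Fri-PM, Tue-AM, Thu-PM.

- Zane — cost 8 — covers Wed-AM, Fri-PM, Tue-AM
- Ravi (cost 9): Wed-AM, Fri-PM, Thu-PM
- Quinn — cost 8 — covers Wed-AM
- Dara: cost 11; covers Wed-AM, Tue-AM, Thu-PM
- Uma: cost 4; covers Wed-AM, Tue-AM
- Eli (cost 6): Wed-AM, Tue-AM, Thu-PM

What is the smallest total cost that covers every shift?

Choose Ravi and Uma: together they cover Wed-AM, Fri-PM, Tue-AM, Thu-PM — every shift.
Total cost: 9 + 4 = 13.
No cover costs less than 13.

13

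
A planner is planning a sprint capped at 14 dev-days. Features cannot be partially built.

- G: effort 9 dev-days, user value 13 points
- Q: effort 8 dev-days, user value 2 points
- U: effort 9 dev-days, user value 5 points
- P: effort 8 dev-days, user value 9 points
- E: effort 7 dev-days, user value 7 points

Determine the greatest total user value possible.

This is a 0-1 knapsack instance.
E: effort 7 ≤ 14, user value 7.
P: effort 8 ≤ 14, user value 9.
G: effort 9 ≤ 14, user value 13.
Best is G with total user value 13.

13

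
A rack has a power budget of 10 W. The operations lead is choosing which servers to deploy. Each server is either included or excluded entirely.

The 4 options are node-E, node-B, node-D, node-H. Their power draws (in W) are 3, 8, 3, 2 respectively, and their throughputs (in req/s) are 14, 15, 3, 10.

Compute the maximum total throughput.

27

node-B + node-H: power draw 8 + 2 = 10 ≤ 10, throughput 15 + 10 = 25.
node-E + node-D + node-H: power draw 3 + 3 + 2 = 8 ≤ 10, throughput 14 + 3 + 10 = 27.
Best is node-E, node-D, and node-H with total throughput 27.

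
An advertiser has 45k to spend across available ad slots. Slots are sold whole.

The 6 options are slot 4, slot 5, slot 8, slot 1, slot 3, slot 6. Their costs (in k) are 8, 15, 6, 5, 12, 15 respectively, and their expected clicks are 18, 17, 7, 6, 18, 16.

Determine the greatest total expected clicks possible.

This is a 0-1 knapsack instance.
Allowing fractional choices, the relaxed optimum would be about 64.9, but ad slots are indivisible.
slot 4 + slot 5 + slot 1 + slot 3: cost 8 + 15 + 5 + 12 = 40 ≤ 45, expected clicks 18 + 17 + 6 + 18 = 59.
slot 4 + slot 5 + slot 8 + slot 3: cost 8 + 15 + 6 + 12 = 41 ≤ 45, expected clicks 18 + 17 + 7 + 18 = 60.
Best is slot 4, slot 5, slot 8, and slot 3 with total expected clicks 60.

60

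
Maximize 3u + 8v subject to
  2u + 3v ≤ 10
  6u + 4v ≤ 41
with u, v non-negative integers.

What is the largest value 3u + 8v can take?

24

The continuous relaxation peaks at (0, 3.33) with value 26.67; rounding to a feasible lattice point costs some objective.
(u,v)=(0,3): 2·0+3·3=9≤10, 6·0+4·3=12≤41, objective 24.
(u,v)=(1,2): 2·1+3·2=8≤10, 6·1+4·2=14≤41, objective 19.
(u,v)=(0,2): 2·0+3·2=6≤10, 6·0+4·2=8≤41, objective 16.
No feasible integer point exceeds 24.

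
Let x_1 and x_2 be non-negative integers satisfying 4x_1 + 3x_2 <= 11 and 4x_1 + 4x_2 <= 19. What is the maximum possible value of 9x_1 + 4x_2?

(x_1,x_2)=(2,1) is feasible, giving 22.
(x_1,x_2)=(2,0) is feasible, giving 18.
(x_1,x_2)=(1,2) is feasible, giving 17.
The best lattice point is (2,1), giving 22.

22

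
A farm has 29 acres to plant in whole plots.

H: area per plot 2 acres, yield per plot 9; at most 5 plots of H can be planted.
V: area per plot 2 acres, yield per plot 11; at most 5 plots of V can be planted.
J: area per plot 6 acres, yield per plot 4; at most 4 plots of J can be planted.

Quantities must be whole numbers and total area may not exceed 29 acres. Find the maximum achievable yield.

104

This is a bounded integer knapsack.
V has the best ratio (11/2); taking only V gives at most 5×11 = 55 (stopped by the supply cap of 5).
Mixing does better — 5×H, 5×V, and 1×J: area 26 ≤ 29, yield 5·9 + 5·11 + 1·4 = 104.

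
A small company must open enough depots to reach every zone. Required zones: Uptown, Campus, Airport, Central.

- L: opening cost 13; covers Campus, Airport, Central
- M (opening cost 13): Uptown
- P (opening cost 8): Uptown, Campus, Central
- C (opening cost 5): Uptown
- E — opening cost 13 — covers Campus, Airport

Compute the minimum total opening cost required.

18

The greedy cost-per-new-zone heuristic would pick P and L for 21, but a cheaper cover exists.
Choose L and C: together they cover Uptown, Campus, Airport, Central — every zone.
Total opening cost: 13 + 5 = 18.
No cover costs less than 18.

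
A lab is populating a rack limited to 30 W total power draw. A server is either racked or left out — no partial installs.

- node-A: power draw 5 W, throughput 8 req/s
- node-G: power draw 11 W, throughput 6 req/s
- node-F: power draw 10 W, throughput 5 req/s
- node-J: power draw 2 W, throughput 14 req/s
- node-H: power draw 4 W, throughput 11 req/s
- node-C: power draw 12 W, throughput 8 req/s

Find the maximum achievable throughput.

node-A + node-G + node-J + node-H: power draw 5 + 11 + 2 + 4 = 22 ≤ 30, throughput 8 + 6 + 14 + 11 = 39.
node-G + node-J + node-H + node-C: power draw 11 + 2 + 4 + 12 = 29 ≤ 30, throughput 6 + 14 + 11 + 8 = 39.
node-A + node-J + node-H + node-C: power draw 5 + 2 + 4 + 12 = 23 ≤ 30, throughput 8 + 14 + 11 + 8 = 41.
Best is node-A, node-J, node-H, and node-C with total throughput 41.

41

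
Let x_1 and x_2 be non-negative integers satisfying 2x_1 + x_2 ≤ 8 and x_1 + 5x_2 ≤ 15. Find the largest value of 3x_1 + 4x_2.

The continuous relaxation peaks at (2.78, 2.44) with value 18.11; rounding to a feasible lattice point costs some objective.
(x_1,x_2)=(3,2): 2·3+1·2=8≤8, 1·3+5·2=13≤15, objective 17.
(x_1,x_2)=(2,2): 2·2+1·2=6≤8, 1·2+5·2=12≤15, objective 14.
(x_1,x_2)=(3,1): 2·3+1·1=7≤8, 1·3+5·1=8≤15, objective 13.
(x_1,x_2)=(1,2): 2·1+1·2=4≤8, 1·1+5·2=11≤15, objective 11.
Maximum is 17 at (x_1,x_2)=(3,2).

17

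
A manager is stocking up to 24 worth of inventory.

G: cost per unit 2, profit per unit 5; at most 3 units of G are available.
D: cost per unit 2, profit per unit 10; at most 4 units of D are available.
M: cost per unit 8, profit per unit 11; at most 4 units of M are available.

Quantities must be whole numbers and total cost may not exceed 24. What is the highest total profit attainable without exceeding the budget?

66

This is a bounded integer knapsack.
D has the best ratio (10/2); taking only D gives at most 4×10 = 40 (stopped by the supply cap of 4).
Mixing does better — 3×G, 4×D, and 1×M: cost 22 ≤ 24, profit 3·5 + 4·10 + 1·11 = 66.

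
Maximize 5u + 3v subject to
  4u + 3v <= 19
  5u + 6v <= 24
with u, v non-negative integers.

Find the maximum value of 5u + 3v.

20

The continuous relaxation peaks at (4.75, 0) with value 23.75; rounding to a feasible lattice point costs some objective.
(u,v)=(4,0): 4·4+3·0=16≤19, 5·4+6·0=20≤24, objective 20.
(u,v)=(3,1): 4·3+3·1=15≤19, 5·3+6·1=21≤24, objective 18.
(u,v)=(3,0): 4·3+3·0=12≤19, 5·3+6·0=15≤24, objective 15.
No feasible integer point exceeds 20.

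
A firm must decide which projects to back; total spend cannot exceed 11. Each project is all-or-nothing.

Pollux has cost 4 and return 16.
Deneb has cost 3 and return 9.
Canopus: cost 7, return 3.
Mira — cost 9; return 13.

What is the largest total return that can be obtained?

25

Treat it as a binary knapsack problem.
Pollux + Deneb: cost 4 + 3 = 7 ≤ 11, return 16 + 9 = 25.
Pollux: cost 4 ≤ 11, return 16.
Pollux + Canopus: cost 4 + 7 = 11 ≤ 11, return 16 + 3 = 19.
Best is Pollux and Deneb with total return 25.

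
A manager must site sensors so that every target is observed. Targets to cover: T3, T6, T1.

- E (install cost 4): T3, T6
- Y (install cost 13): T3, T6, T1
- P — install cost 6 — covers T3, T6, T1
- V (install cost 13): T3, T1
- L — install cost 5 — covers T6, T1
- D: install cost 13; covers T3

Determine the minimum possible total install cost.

The greedy cost-per-new-target heuristic would pick E and L for 9, but a cheaper cover exists.
P alone covers T3, T6, T1 — every target.
Total install cost: 6.
No cover costs less than 6.

6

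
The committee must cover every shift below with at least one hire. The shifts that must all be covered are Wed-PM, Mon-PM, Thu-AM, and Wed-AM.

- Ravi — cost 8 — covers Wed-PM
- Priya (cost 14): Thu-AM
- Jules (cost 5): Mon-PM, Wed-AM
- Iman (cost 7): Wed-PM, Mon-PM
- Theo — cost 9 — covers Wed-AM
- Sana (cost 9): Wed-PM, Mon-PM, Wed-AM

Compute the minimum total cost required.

23

The greedy cost-per-new-shift heuristic would pick Jules, Iman, and Priya for 26, but a cheaper cover exists.
Choose Priya and Sana: together they cover Wed-PM, Mon-PM, Thu-AM, Wed-AM — every shift.
Total cost: 14 + 9 = 23.
No cover costs less than 23.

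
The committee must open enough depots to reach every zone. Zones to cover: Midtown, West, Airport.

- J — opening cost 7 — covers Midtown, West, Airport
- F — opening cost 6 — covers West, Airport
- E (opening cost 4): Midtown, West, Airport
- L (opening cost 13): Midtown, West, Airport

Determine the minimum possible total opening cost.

E alone covers Midtown, West, Airport — every zone.
Total opening cost: 4.
No cover costs less than 4.

4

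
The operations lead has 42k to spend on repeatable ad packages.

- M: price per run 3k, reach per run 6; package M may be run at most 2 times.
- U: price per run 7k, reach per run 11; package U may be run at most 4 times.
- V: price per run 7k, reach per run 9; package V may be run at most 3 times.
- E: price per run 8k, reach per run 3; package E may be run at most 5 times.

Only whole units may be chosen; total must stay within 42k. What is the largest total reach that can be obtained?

Take 2×M, 4×U, and 1×V: price 41 ≤ 42, reach 2·6 + 4·11 + 1·9 = 65.
M has the best ratio (6/3) and is taken to its limit of 2; remaining capacity is filled optimally with the others.

65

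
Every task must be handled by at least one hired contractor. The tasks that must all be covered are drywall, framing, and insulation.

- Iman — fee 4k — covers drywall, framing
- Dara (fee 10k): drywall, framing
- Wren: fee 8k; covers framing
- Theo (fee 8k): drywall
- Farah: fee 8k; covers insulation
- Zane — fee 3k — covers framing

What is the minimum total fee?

12

Choose Iman and Farah: together they cover drywall, framing, insulation — every task.
Total fee: 4 + 8 = 12.
No cover costs less than 12.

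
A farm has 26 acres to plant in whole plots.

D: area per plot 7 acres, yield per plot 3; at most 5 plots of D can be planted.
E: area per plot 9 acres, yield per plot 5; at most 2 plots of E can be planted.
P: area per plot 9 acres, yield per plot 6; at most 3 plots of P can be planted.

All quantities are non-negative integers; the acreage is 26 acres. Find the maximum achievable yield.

1×D and 2×P: area 25 ≤ 26, yield 1·3 + 2·6 = 15.
1×D, 1×E, and 1×P: area 25 ≤ 26, yield 1·3 + 1·5 + 1·6 = 14.
Best is 15.

15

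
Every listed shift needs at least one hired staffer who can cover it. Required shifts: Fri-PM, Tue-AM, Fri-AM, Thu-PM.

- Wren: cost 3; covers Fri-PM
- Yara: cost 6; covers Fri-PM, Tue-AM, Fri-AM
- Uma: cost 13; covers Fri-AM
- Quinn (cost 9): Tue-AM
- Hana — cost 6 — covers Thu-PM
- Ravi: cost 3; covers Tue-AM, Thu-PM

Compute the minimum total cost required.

9

The greedy cost-per-new-shift heuristic would pick Ravi, Wren, and Yara for 12, but a cheaper cover exists.
Choose Yara and Ravi: together they cover Fri-PM, Tue-AM, Fri-AM, Thu-PM — every shift.
Total cost: 6 + 3 = 9.
No cover costs less than 9.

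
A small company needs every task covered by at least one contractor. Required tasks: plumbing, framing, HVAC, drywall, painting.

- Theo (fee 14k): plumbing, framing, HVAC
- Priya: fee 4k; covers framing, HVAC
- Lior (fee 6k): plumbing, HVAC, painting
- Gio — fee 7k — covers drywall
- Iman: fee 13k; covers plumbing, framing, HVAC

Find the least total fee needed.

This is an integer covering problem.
Choose Priya, Lior, and Gio: together they cover plumbing, framing, HVAC, drywall, painting — every task.
Total fee: 4 + 6 + 7 = 17.

17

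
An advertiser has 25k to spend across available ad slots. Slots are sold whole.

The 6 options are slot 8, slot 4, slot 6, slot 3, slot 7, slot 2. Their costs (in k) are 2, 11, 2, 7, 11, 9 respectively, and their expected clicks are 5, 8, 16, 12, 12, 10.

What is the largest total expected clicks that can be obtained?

45

Allowing fractional choices, the relaxed optimum would be about 48.5, but ad slots are indivisible.
slot 8 + slot 6 + slot 3 + slot 2: cost 2 + 2 + 7 + 9 = 20 ≤ 25, expected clicks 5 + 16 + 12 + 10 = 43.
slot 8 + slot 6 + slot 7 + slot 2: cost 2 + 2 + 11 + 9 = 24 ≤ 25, expected clicks 5 + 16 + 12 + 10 = 43.
slot 8 + slot 6 + slot 3 + slot 7: cost 2 + 2 + 7 + 11 = 22 ≤ 25, expected clicks 5 + 16 + 12 + 12 = 45.
Best is slot 8, slot 6, slot 3, and slot 7 with total expected clicks 45.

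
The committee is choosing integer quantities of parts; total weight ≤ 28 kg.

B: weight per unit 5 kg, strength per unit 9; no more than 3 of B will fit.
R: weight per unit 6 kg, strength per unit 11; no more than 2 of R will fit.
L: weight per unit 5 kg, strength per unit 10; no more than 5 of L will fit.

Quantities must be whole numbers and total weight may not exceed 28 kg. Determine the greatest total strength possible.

L has the best ratio (10/5); taking only L gives at most 5×10 = 50 (stopped by the weight limit).
Mixing does better — 2×R and 3×L: weight 27 ≤ 28, strength 2·11 + 3·10 = 52.

52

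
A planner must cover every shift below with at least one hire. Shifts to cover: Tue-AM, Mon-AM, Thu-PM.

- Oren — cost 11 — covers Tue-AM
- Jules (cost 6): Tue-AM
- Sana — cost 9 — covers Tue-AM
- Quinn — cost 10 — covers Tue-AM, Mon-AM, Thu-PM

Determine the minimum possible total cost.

Quinn alone covers Tue-AM, Mon-AM, Thu-PM — every shift.
Total cost: 10.
No cover costs less than 10.

10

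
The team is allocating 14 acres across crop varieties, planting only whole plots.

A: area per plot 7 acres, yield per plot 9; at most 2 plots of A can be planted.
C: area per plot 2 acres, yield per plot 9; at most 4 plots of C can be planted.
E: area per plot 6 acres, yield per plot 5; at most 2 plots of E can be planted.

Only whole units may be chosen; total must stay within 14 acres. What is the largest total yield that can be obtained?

C has the best ratio (9/2); taking only C gives at most 4×9 = 36 (stopped by the supply cap of 4).
Mixing does better — 4×C and 1×E: area 14 ≤ 14, yield 4·9 + 1·5 = 41.

41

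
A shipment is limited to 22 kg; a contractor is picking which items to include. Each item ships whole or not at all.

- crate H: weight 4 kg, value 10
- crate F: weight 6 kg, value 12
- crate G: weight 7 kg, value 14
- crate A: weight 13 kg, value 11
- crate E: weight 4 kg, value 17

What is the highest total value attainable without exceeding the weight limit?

53

crate H + crate G + crate E: weight 4 + 7 + 4 = 15 ≤ 22, value 10 + 14 + 17 = 41.
crate F + crate G + crate E: weight 6 + 7 + 4 = 17 ≤ 22, value 12 + 14 + 17 = 43.
crate H + crate F + crate G + crate E: weight 4 + 6 + 7 + 4 = 21 ≤ 22, value 10 + 12 + 14 + 17 = 53.
Best is crate H, crate F, crate G, and crate E with total value 53.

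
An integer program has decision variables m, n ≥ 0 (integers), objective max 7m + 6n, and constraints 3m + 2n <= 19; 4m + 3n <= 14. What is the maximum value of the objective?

26

(m,n)=(2,2): 3·2+2·2=10≤19, 4·2+3·2=14≤14, objective 26.
(m,n)=(1,3): 3·1+2·3=9≤19, 4·1+3·3=13≤14, objective 25.
(m,n)=(0,4): 3·0+2·4=8≤19, 4·0+3·4=12≤14, objective 24.
(m,n)=(2,1): 3·2+2·1=8≤19, 4·2+3·1=11≤14, objective 20.
No feasible integer point exceeds 26.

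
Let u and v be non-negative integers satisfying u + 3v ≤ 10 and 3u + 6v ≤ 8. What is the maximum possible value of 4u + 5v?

8

(u,v)=(2,0): 1·2+3·0=2≤10, 3·2+6·0=6≤8, objective 8.
(u,v)=(1,0): 1·1+3·0=1≤10, 3·1+6·0=3≤8, objective 4.
No feasible integer point exceeds 8.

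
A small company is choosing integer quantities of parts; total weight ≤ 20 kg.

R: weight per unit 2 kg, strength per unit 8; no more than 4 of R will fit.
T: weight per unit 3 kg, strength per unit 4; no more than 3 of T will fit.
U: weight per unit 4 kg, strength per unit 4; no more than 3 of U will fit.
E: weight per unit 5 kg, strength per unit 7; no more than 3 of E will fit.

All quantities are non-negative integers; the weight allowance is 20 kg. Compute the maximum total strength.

47

4×R, 1×T, 1×U, and 1×E: weight 20 ≤ 20, strength 4·8 + 1·4 + 1·4 + 1·7 = 47.
4×R, 2×T, and 1×E: weight 19 ≤ 20, strength 4·8 + 2·4 + 1·7 = 47.
Best is 47.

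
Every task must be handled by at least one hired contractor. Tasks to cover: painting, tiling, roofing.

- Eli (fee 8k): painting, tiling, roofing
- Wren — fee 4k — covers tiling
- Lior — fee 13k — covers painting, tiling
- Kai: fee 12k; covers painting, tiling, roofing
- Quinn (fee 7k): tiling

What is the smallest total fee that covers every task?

This is a weighted set-cover instance.
Eli alone covers painting, tiling, roofing — every task.
Total fee: 8.
No cover costs less than 8.

8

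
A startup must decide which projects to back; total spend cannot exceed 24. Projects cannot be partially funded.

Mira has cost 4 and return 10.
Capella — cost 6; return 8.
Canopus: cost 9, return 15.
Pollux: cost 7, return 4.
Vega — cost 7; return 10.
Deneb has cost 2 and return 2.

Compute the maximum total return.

37

Allowing fractional choices, the relaxed optimum would be about 40.3, but projects are indivisible.
Mira + Capella + Canopus + Deneb: cost 4 + 6 + 9 + 2 = 21 ≤ 24, return 10 + 8 + 15 + 2 = 35.
Mira + Canopus + Vega + Deneb: cost 4 + 9 + 7 + 2 = 22 ≤ 24, return 10 + 15 + 10 + 2 = 37.
Mira + Canopus + Vega: cost 4 + 9 + 7 = 20 ≤ 24, return 10 + 15 + 10 = 35.
Best is Mira, Canopus, Vega, and Deneb with total return 37.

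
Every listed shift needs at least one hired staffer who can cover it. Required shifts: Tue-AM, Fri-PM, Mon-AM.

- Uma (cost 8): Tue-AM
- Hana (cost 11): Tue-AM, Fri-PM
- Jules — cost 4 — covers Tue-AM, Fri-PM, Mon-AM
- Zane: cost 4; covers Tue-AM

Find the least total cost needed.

4

Jules alone covers Tue-AM, Fri-PM, Mon-AM — every shift.
Total cost: 4.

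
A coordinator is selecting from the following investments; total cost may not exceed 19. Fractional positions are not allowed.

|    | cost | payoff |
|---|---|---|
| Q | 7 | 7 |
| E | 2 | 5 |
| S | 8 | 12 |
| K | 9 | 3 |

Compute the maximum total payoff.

24

Take Q, E, and S: cost 7 + 2 + 8 = 17 ≤ 19, payoff 7 + 5 + 12 = 24.
No other feasible combination does better.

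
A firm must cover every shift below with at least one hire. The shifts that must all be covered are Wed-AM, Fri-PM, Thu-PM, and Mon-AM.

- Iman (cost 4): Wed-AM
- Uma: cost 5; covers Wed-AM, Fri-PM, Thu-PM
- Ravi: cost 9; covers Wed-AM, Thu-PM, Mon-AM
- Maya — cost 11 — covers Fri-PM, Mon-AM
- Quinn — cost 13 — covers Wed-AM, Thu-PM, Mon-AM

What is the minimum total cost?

Choose Uma and Ravi: together they cover Wed-AM, Fri-PM, Thu-PM, Mon-AM — every shift.
Total cost: 5 + 9 = 14.
No cover costs less than 14.

14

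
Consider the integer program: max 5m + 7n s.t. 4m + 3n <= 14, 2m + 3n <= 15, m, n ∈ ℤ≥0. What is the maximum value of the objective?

28

The continuous relaxation peaks at (0, 4.67) with value 32.67; rounding to a feasible lattice point costs some objective.
(m,n)=(0,4): 4·0+3·4=12≤14, 2·0+3·4=12≤15, objective 28.
(m,n)=(1,3): 4·1+3·3=13≤14, 2·1+3·3=11≤15, objective 26.
(m,n)=(0,3): 4·0+3·3=9≤14, 2·0+3·3=9≤15, objective 21.
Maximum is 28 at (m,n)=(0,4).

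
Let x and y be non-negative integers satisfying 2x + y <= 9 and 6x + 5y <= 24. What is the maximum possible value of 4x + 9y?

(x,y)=(0,4): 2·0+1·4=4≤9, 6·0+5·4=20≤24, objective 36.
(x,y)=(1,3): 2·1+1·3=5≤9, 6·1+5·3=21≤24, objective 31.
(x,y)=(0,3): 2·0+1·3=3≤9, 6·0+5·3=15≤24, objective 27.
The best lattice point is (0,4), giving 36.

36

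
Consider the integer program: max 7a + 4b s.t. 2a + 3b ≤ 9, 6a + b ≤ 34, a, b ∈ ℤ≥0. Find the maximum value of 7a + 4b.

28

Relaxing integrality, the LP optimum is 31.50 at (a,b) = (4.5, 0), which is not an integer point.
(a,b)=(4,0): 2·4+3·0=8≤9, 6·4+1·0=24≤34, objective 28.
(a,b)=(3,1): 2·3+3·1=9≤9, 6·3+1·1=19≤34, objective 25.
(a,b)=(3,0): 2·3+3·0=6≤9, 6·3+1·0=18≤34, objective 21.
No feasible integer point exceeds 28.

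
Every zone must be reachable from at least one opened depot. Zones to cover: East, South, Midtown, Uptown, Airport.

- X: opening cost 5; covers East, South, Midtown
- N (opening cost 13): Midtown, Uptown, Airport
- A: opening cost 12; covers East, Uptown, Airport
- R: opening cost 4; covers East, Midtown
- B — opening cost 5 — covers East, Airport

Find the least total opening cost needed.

Choose X and A: together they cover East, South, Midtown, Uptown, Airport — every zone.
Total opening cost: 5 + 12 = 17.

17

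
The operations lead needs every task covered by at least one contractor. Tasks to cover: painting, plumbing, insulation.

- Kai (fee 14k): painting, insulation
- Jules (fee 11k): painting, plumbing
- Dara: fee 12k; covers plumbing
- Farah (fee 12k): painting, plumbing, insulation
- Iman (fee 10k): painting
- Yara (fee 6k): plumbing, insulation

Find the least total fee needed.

Farah alone covers painting, plumbing, insulation — every task.
Total fee: 12.

12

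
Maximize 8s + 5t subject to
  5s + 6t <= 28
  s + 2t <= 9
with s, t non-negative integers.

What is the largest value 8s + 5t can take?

The continuous relaxation peaks at (5.6, 0) with value 44.80; rounding to a feasible lattice point costs some objective.
(s,t)=(5,0): 5·5+6·0=25≤28, 1·5+2·0=5≤9, objective 40.
(s,t)=(4,1): 5·4+6·1=26≤28, 1·4+2·1=6≤9, objective 37.
(s,t)=(4,0): 5·4+6·0=20≤28, 1·4+2·0=4≤9, objective 32.
Maximum is 40 at (s,t)=(5,0).

40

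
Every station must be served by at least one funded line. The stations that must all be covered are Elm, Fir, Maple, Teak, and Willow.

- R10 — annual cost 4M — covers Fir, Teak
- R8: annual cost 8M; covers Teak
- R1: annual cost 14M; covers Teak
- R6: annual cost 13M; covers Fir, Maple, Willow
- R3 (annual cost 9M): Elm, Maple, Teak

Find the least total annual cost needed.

22

Choose R6 and R3: together they cover Elm, Fir, Maple, Teak, Willow — every station.
Total annual cost: 13 + 9 = 22.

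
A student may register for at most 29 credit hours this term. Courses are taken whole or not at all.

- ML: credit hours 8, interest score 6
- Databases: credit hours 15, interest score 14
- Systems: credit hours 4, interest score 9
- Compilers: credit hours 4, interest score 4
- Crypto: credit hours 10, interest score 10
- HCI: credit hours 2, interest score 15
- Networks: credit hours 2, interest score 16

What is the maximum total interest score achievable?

Treat it as a binary knapsack problem.
ML + Systems + Crypto + HCI + Networks: credit hours 8 + 4 + 10 + 2 + 2 = 26 ≤ 29, interest score 6 + 9 + 10 + 15 + 16 = 56.
Databases + Crypto + HCI + Networks: credit hours 15 + 10 + 2 + 2 = 29 ≤ 29, interest score 14 + 10 + 15 + 16 = 55.
Databases + Systems + Compilers + HCI + Networks: credit hours 15 + 4 + 4 + 2 + 2 = 27 ≤ 29, interest score 14 + 9 + 4 + 15 + 16 = 58.
Best is Databases, Systems, Compilers, HCI, and Networks with total interest score 58.

58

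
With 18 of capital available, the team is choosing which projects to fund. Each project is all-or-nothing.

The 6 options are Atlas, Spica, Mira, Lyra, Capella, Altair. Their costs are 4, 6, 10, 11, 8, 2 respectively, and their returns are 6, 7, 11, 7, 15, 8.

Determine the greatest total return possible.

Spica + Capella + Altair: cost 6 + 8 + 2 = 16 ≤ 18, return 7 + 15 + 8 = 30.
Atlas + Capella + Altair: cost 4 + 8 + 2 = 14 ≤ 18, return 6 + 15 + 8 = 29.
Atlas + Spica + Capella: cost 4 + 6 + 8 = 18 ≤ 18, return 6 + 7 + 15 = 28.
Best is Spica, Capella, and Altair with total return 30.

30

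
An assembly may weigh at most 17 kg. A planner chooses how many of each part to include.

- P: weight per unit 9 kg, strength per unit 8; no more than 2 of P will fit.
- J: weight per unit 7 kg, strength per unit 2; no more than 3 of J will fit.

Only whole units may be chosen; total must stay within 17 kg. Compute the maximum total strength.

Take 1×P and 1×J: weight 16 ≤ 17, strength 1·8 + 1·2 = 10.
No other integer combination yields more.

10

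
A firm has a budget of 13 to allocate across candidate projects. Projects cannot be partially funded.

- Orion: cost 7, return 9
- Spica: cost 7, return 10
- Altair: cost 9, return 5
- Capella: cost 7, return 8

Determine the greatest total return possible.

10

Take Spica: cost 7 ≤ 13, return 10.
No other feasible combination does better.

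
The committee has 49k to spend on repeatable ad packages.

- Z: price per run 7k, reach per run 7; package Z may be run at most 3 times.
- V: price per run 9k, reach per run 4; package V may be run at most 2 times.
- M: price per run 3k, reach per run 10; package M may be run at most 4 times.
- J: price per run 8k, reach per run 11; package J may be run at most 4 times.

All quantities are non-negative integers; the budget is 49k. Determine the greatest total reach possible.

84

4×M and 4×J: price 44 ≤ 49, reach 4·10 + 4·11 = 84.
3×Z, 4×M, and 2×J: price 49 ≤ 49, reach 3·7 + 4·10 + 2·11 = 83.
Best is 84.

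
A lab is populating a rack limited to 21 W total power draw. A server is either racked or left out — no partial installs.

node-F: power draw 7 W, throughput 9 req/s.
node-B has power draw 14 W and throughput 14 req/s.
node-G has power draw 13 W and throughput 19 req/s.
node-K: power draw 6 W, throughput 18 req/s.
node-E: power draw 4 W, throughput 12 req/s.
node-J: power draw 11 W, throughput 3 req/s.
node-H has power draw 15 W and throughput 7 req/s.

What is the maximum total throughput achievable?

Allowing fractional choices, the relaxed optimum would be about 46.1, but servers are indivisible.
node-G + node-K: power draw 13 + 6 = 19 ≤ 21, throughput 19 + 18 = 37.
node-F + node-K + node-E: power draw 7 + 6 + 4 = 17 ≤ 21, throughput 9 + 18 + 12 = 39.
node-K + node-E + node-J: power draw 6 + 4 + 11 = 21 ≤ 21, throughput 18 + 12 + 3 = 33.
Best is node-F, node-K, and node-E with total throughput 39.

39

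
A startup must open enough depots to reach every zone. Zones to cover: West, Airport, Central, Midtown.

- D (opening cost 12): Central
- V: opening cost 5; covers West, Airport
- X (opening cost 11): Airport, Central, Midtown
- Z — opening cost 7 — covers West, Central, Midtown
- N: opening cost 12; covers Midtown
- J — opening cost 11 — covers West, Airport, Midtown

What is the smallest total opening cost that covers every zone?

Choose V and Z: together they cover West, Airport, Central, Midtown — every zone.
Total opening cost: 5 + 7 = 12.

12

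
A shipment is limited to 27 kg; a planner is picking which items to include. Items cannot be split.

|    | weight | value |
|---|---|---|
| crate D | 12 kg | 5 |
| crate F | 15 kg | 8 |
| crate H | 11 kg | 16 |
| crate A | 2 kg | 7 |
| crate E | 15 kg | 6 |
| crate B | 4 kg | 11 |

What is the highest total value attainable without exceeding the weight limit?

Treat it as a binary knapsack problem.
crate D + crate H + crate A: weight 12 + 11 + 2 = 25 ≤ 27, value 5 + 16 + 7 = 28.
crate D + crate H + crate B: weight 12 + 11 + 4 = 27 ≤ 27, value 5 + 16 + 11 = 32.
crate H + crate A + crate B: weight 11 + 2 + 4 = 17 ≤ 27, value 16 + 7 + 11 = 34.
Best is crate H, crate A, and crate B with total value 34.

34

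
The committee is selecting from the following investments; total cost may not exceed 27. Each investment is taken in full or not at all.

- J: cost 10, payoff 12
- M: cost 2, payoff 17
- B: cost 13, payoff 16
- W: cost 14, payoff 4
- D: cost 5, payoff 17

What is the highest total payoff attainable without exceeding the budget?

50

Take M, B, and D: cost 2 + 13 + 5 = 20 ≤ 27, payoff 17 + 16 + 17 = 50.
No other feasible combination does better.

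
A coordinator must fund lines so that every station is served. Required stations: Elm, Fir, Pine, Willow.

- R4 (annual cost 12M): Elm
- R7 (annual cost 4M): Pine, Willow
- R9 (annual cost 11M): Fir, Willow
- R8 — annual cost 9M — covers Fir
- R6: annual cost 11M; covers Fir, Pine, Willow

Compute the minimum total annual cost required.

The greedy cost-per-new-station heuristic would pick R7, R8, and R4 for 25, but a cheaper cover exists.
Choose R4 and R6: together they cover Elm, Fir, Pine, Willow — every station.
Total annual cost: 12 + 11 = 23.
No cover costs less than 23.

23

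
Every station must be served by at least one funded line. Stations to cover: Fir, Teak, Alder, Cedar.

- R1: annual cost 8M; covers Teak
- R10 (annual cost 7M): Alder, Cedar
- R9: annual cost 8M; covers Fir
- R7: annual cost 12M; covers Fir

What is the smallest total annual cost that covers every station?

23

Choose R1, R10, and R9: together they cover Fir, Teak, Alder, Cedar — every station.
Total annual cost: 8 + 7 + 8 = 23.
No cover costs less than 23.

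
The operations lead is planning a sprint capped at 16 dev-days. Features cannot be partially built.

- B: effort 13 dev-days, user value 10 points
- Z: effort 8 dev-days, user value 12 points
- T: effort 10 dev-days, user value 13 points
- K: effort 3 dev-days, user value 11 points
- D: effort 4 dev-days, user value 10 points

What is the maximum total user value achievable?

Take Z, K, and D: effort 8 + 3 + 4 = 15 ≤ 16, user value 12 + 11 + 10 = 33.
No other feasible combination does better.

33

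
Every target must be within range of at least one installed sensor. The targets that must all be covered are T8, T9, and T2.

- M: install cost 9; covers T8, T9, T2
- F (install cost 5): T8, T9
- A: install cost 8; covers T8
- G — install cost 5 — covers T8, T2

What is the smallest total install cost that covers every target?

M alone covers T8, T9, T2 — every target.
Total install cost: 9.

9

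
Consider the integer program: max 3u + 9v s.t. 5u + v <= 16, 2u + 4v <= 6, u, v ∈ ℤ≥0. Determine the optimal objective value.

12

(u,v)=(1,1): 5·1+1·1=6≤16, 2·1+4·1=6≤6, objective 12.
(u,v)=(0,1): 5·0+1·1=1≤16, 2·0+4·1=4≤6, objective 9.
(u,v)=(2,0): 5·2+1·0=10≤16, 2·2+4·0=4≤6, objective 6.
(u,v)=(1,0): 5·1+1·0=5≤16, 2·1+4·0=2≤6, objective 3.
Maximum is 12 at (u,v)=(1,1).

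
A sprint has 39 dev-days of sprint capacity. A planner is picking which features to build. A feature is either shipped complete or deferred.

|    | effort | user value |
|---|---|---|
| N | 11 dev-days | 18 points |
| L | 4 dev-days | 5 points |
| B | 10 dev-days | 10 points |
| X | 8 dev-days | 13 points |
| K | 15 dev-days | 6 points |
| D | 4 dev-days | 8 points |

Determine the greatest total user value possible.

54

Allowing fractional choices, the relaxed optimum would be about 54.8, but features are indivisible.
N + B + X + D: effort 11 + 10 + 8 + 4 = 33 ≤ 39, user value 18 + 10 + 13 + 8 = 49.
N + L + B + X + D: effort 11 + 4 + 10 + 8 + 4 = 37 ≤ 39, user value 18 + 5 + 10 + 13 + 8 = 54.
N + L + B + X: effort 11 + 4 + 10 + 8 = 33 ≤ 39, user value 18 + 5 + 10 + 13 = 46.
Best is N, L, B, X, and D with total user value 54.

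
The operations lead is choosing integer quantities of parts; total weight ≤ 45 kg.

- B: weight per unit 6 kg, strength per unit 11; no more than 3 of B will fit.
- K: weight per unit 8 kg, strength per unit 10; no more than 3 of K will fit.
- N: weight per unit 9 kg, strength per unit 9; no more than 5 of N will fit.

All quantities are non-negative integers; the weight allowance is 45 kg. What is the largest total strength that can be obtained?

63

3×B and 3×K: weight 42 ≤ 45, strength 3·11 + 3·10 = 63.
3×B, 2×K, and 1×N: weight 43 ≤ 45, strength 3·11 + 2·10 + 1·9 = 62.
Best is 63.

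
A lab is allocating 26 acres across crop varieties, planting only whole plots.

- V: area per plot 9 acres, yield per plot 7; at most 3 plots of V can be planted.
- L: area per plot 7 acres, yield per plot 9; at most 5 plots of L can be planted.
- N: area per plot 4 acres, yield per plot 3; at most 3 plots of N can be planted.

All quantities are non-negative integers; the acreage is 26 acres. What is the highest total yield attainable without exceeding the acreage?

L has the best ratio (9/7); taking only L gives at most 3×9 = 27 (stopped by the area limit).
Mixing does better — 3×L and 1×N: area 25 ≤ 26, yield 3·9 + 1·3 = 30.

30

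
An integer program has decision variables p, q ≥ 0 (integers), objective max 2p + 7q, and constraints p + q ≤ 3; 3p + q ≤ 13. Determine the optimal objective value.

(p,q)=(0,3): 1·0+1·3=3≤3, 3·0+1·3=3≤13, objective 21.
(p,q)=(1,2): 1·1+1·2=3≤3, 3·1+1·2=5≤13, objective 16.
(p,q)=(0,2): 1·0+1·2=2≤3, 3·0+1·2=2≤13, objective 14.
Maximum is 21 at (p,q)=(0,3).

21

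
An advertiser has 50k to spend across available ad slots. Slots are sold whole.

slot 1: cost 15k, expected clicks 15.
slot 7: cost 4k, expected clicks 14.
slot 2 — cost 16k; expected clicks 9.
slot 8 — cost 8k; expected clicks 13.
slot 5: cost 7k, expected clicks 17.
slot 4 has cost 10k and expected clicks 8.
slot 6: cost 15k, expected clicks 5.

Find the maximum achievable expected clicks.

68

slot 1 + slot 7 + slot 2 + slot 8 + slot 5: cost 15 + 4 + 16 + 8 + 7 = 50 ≤ 50, expected clicks 15 + 14 + 9 + 13 + 17 = 68.
slot 1 + slot 7 + slot 8 + slot 5 + slot 4: cost 15 + 4 + 8 + 7 + 10 = 44 ≤ 50, expected clicks 15 + 14 + 13 + 17 + 8 = 67.
slot 1 + slot 7 + slot 8 + slot 5 + slot 6: cost 15 + 4 + 8 + 7 + 15 = 49 ≤ 50, expected clicks 15 + 14 + 13 + 17 + 5 = 64.
Best is slot 1, slot 7, slot 2, slot 8, and slot 5 with total expected clicks 68.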